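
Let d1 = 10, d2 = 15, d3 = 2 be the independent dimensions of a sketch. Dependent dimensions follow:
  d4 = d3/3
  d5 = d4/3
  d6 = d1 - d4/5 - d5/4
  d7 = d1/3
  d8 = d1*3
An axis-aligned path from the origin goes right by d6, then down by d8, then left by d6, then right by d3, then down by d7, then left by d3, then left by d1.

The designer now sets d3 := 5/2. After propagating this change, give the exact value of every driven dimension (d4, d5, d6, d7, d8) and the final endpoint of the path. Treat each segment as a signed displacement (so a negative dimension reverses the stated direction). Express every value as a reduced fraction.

d4 = 5/6
d5 = 5/18
d6 = 703/72
d7 = 10/3
d8 = 30
endpoint = (-10, -100/3)

Apply edit: d3 := 5/2
  d4 = d3/3 = 5/6
  d5 = d4/3 = 5/18
  d6 = d1 - d4/5 - d5/4 = 703/72
  d7 = d1/3 = 10/3
  d8 = d1*3 = 30
Walk from origin (0, 0):
  seg 1: right by d6 = 703/72 → (703/72, 0)
  seg 2: down by d8 = 30 → (703/72, -30)
  seg 3: left by d6 = 703/72 → (0, -30)
  seg 4: right by d3 = 5/2 → (5/2, -30)
  seg 5: down by d7 = 10/3 → (5/2, -100/3)
  seg 6: left by d3 = 5/2 → (0, -100/3)
  seg 7: left by d1 = 10 → (-10, -100/3)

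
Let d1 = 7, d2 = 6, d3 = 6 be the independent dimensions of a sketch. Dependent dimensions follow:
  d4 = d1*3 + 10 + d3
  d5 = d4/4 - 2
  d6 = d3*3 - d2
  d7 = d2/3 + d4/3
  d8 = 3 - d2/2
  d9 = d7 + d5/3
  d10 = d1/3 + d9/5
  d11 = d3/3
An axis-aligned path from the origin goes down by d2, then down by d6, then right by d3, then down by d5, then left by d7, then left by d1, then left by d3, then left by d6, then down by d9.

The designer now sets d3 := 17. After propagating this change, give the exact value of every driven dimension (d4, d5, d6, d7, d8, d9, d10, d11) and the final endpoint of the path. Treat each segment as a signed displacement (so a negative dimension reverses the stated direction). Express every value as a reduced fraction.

d4 = 48
d5 = 10
d6 = 45
d7 = 18
d8 = 0
d9 = 64/3
d10 = 33/5
d11 = 17/3
endpoint = (-70, -247/3)

Apply edit: d3 := 17
  d4 = d1*3 + 10 + d3 = 48
  d5 = d4/4 - 2 = 10
  d6 = d3*3 - d2 = 45
  d7 = d2/3 + d4/3 = 18
  d8 = 3 - d2/2 = 0
  d9 = d7 + d5/3 = 64/3
  d10 = d1/3 + d9/5 = 33/5
  d11 = d3/3 = 17/3
Walk from origin (0, 0):
  seg 1: down by d2 = 6 → (0, -6)
  seg 2: down by d6 = 45 → (0, -51)
  seg 3: right by d3 = 17 → (17, -51)
  seg 4: down by d5 = 10 → (17, -61)
  seg 5: left by d7 = 18 → (-1, -61)
  seg 6: left by d1 = 7 → (-8, -61)
  seg 7: left by d3 = 17 → (-25, -61)
  seg 8: left by d6 = 45 → (-70, -61)
  seg 9: down by d9 = 64/3 → (-70, -247/3)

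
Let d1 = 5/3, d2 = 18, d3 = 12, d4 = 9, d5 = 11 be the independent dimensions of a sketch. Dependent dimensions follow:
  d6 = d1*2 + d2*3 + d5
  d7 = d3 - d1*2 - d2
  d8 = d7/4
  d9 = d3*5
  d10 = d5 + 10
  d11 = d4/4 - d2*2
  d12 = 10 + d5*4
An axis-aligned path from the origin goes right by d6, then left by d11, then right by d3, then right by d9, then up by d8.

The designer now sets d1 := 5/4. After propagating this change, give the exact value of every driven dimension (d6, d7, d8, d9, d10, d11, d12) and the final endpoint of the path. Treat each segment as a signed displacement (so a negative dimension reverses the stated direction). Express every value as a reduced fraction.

Apply edit: d1 := 5/4
  d6 = d1*2 + d2*3 + d5 = 135/2
  d7 = d3 - d1*2 - d2 = -17/2
  d8 = d7/4 = -17/8
  d9 = d3*5 = 60
  d10 = d5 + 10 = 21
  d11 = d4/4 - d2*2 = -135/4
  d12 = 10 + d5*4 = 54
Walk from origin (0, 0):
  seg 1: right by d6 = 135/2 → (135/2, 0)
  seg 2: left by d11 = -135/4 → (405/4, 0)
  seg 3: right by d3 = 12 → (453/4, 0)
  seg 4: right by d9 = 60 → (693/4, 0)
  seg 5: up by d8 = -17/8 → (693/4, -17/8)

d6 = 135/2
d7 = -17/2
d8 = -17/8
d9 = 60
d10 = 21
d11 = -135/4
d12 = 54
endpoint = (693/4, -17/8)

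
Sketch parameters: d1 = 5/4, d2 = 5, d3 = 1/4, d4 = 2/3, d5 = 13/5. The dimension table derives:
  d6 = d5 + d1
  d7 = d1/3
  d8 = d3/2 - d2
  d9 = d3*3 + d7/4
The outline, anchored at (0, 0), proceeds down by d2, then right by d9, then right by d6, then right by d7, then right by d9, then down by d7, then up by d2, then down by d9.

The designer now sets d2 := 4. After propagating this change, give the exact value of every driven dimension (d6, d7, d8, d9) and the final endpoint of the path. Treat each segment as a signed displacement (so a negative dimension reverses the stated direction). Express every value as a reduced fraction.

d6 = 77/20
d7 = 5/12
d8 = -31/8
d9 = 41/48
endpoint = (239/40, -61/48)

Apply edit: d2 := 4
  d6 = d5 + d1 = 77/20
  d7 = d1/3 = 5/12
  d8 = d3/2 - d2 = -31/8
  d9 = d3*3 + d7/4 = 41/48
Walk from origin (0, 0):
  seg 1: down by d2 = 4 → (0, -4)
  seg 2: right by d9 = 41/48 → (41/48, -4)
  seg 3: right by d6 = 77/20 → (1129/240, -4)
  seg 4: right by d7 = 5/12 → (1229/240, -4)
  seg 5: right by d9 = 41/48 → (239/40, -4)
  seg 6: down by d7 = 5/12 → (239/40, -53/12)
  seg 7: up by d2 = 4 → (239/40, -5/12)
  seg 8: down by d9 = 41/48 → (239/40, -61/48)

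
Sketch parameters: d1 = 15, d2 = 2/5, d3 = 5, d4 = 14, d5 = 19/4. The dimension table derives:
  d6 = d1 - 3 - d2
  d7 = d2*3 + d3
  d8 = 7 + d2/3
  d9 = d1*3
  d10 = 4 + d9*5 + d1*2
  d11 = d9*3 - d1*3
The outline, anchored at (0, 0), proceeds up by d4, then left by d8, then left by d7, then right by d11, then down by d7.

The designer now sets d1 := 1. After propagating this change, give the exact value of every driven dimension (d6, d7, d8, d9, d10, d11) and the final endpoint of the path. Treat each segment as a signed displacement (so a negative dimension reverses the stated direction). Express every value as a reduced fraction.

Apply edit: d1 := 1
  d6 = d1 - 3 - d2 = -12/5
  d7 = d2*3 + d3 = 31/5
  d8 = 7 + d2/3 = 107/15
  d9 = d1*3 = 3
  d10 = 4 + d9*5 + d1*2 = 21
  d11 = d9*3 - d1*3 = 6
Walk from origin (0, 0):
  seg 1: up by d4 = 14 → (0, 14)
  seg 2: left by d8 = 107/15 → (-107/15, 14)
  seg 3: left by d7 = 31/5 → (-40/3, 14)
  seg 4: right by d11 = 6 → (-22/3, 14)
  seg 5: down by d7 = 31/5 → (-22/3, 39/5)

d6 = -12/5
d7 = 31/5
d8 = 107/15
d9 = 3
d10 = 21
d11 = 6
endpoint = (-22/3, 39/5)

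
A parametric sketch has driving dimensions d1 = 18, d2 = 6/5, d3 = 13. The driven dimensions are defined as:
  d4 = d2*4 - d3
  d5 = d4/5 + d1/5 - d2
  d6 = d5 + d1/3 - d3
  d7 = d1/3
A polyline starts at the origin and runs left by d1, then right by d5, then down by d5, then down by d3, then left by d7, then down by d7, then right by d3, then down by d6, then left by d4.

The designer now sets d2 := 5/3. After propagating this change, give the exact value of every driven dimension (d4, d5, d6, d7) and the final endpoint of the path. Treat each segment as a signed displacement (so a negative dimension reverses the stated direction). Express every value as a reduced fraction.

d4 = -19/3
d5 = 2/3
d6 = -19/3
d7 = 6
endpoint = (-4, -40/3)

Apply edit: d2 := 5/3
  d4 = d2*4 - d3 = -19/3
  d5 = d4/5 + d1/5 - d2 = 2/3
  d6 = d5 + d1/3 - d3 = -19/3
  d7 = d1/3 = 6
Walk from origin (0, 0):
  seg 1: left by d1 = 18 → (-18, 0)
  seg 2: right by d5 = 2/3 → (-52/3, 0)
  seg 3: down by d5 = 2/3 → (-52/3, -2/3)
  seg 4: down by d3 = 13 → (-52/3, -41/3)
  seg 5: left by d7 = 6 → (-70/3, -41/3)
  seg 6: down by d7 = 6 → (-70/3, -59/3)
  seg 7: right by d3 = 13 → (-31/3, -59/3)
  seg 8: down by d6 = -19/3 → (-31/3, -40/3)
  seg 9: left by d4 = -19/3 → (-4, -40/3)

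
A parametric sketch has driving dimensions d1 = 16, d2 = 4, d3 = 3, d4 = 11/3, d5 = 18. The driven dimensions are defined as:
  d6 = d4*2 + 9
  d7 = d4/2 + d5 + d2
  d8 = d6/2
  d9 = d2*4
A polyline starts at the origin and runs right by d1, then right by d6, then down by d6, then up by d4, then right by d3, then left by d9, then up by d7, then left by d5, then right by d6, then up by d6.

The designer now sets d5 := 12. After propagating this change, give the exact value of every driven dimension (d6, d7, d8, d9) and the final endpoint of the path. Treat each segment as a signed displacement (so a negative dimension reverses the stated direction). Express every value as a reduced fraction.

d6 = 49/3
d7 = 107/6
d8 = 49/6
d9 = 16
endpoint = (71/3, 43/2)

Apply edit: d5 := 12
  d6 = d4*2 + 9 = 49/3
  d7 = d4/2 + d5 + d2 = 107/6
  d8 = d6/2 = 49/6
  d9 = d2*4 = 16
Walk from origin (0, 0):
  seg 1: right by d1 = 16 → (16, 0)
  seg 2: right by d6 = 49/3 → (97/3, 0)
  seg 3: down by d6 = 49/3 → (97/3, -49/3)
  seg 4: up by d4 = 11/3 → (97/3, -38/3)
  seg 5: right by d3 = 3 → (106/3, -38/3)
  seg 6: left by d9 = 16 → (58/3, -38/3)
  seg 7: up by d7 = 107/6 → (58/3, 31/6)
  seg 8: left by d5 = 12 → (22/3, 31/6)
  seg 9: right by d6 = 49/3 → (71/3, 31/6)
  seg 10: up by d6 = 49/3 → (71/3, 43/2)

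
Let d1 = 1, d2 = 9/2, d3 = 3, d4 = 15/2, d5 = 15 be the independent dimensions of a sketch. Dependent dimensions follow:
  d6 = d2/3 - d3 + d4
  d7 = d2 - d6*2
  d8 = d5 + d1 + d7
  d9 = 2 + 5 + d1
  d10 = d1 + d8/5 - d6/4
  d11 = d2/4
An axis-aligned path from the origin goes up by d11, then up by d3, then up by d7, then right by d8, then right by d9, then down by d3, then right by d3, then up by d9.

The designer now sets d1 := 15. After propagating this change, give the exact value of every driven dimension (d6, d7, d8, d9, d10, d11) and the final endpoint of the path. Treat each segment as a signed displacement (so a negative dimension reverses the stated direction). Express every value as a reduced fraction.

Apply edit: d1 := 15
  d6 = d2/3 - d3 + d4 = 6
  d7 = d2 - d6*2 = -15/2
  d8 = d5 + d1 + d7 = 45/2
  d9 = 2 + 5 + d1 = 22
  d10 = d1 + d8/5 - d6/4 = 18
  d11 = d2/4 = 9/8
Walk from origin (0, 0):
  seg 1: up by d11 = 9/8 → (0, 9/8)
  seg 2: up by d3 = 3 → (0, 33/8)
  seg 3: up by d7 = -15/2 → (0, -27/8)
  seg 4: right by d8 = 45/2 → (45/2, -27/8)
  seg 5: right by d9 = 22 → (89/2, -27/8)
  seg 6: down by d3 = 3 → (89/2, -51/8)
  seg 7: right by d3 = 3 → (95/2, -51/8)
  seg 8: up by d9 = 22 → (95/2, 125/8)

d6 = 6
d7 = -15/2
d8 = 45/2
d9 = 22
d10 = 18
d11 = 9/8
endpoint = (95/2, 125/8)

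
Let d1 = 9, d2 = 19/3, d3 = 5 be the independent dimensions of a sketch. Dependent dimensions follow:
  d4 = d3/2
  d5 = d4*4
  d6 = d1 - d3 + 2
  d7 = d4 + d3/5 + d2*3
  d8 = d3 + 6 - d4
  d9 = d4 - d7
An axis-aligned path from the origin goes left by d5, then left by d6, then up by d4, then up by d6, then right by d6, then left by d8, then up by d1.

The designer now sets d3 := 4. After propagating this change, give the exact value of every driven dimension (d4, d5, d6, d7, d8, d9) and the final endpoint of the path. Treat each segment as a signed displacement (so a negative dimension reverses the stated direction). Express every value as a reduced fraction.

Apply edit: d3 := 4
  d4 = d3/2 = 2
  d5 = d4*4 = 8
  d6 = d1 - d3 + 2 = 7
  d7 = d4 + d3/5 + d2*3 = 109/5
  d8 = d3 + 6 - d4 = 8
  d9 = d4 - d7 = -99/5
Walk from origin (0, 0):
  seg 1: left by d5 = 8 → (-8, 0)
  seg 2: left by d6 = 7 → (-15, 0)
  seg 3: up by d4 = 2 → (-15, 2)
  seg 4: up by d6 = 7 → (-15, 9)
  seg 5: right by d6 = 7 → (-8, 9)
  seg 6: left by d8 = 8 → (-16, 9)
  seg 7: up by d1 = 9 → (-16, 18)

d4 = 2
d5 = 8
d6 = 7
d7 = 109/5
d8 = 8
d9 = -99/5
endpoint = (-16, 18)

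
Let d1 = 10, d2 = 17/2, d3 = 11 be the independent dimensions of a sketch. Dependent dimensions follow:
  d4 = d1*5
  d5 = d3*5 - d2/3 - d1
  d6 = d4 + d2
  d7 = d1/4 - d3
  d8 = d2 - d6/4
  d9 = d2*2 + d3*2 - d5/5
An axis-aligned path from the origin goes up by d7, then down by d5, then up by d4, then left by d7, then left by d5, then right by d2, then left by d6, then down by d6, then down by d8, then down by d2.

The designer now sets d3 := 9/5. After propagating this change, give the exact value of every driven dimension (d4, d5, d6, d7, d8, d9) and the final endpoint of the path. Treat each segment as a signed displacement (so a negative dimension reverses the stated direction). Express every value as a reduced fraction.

d4 = 50
d5 = -23/6
d6 = 117/2
d7 = 7/10
d8 = -49/8
d9 = 641/30
endpoint = (-703/15, -761/120)

Apply edit: d3 := 9/5
  d4 = d1*5 = 50
  d5 = d3*5 - d2/3 - d1 = -23/6
  d6 = d4 + d2 = 117/2
  d7 = d1/4 - d3 = 7/10
  d8 = d2 - d6/4 = -49/8
  d9 = d2*2 + d3*2 - d5/5 = 641/30
Walk from origin (0, 0):
  seg 1: up by d7 = 7/10 → (0, 7/10)
  seg 2: down by d5 = -23/6 → (0, 68/15)
  seg 3: up by d4 = 50 → (0, 818/15)
  seg 4: left by d7 = 7/10 → (-7/10, 818/15)
  seg 5: left by d5 = -23/6 → (47/15, 818/15)
  seg 6: right by d2 = 17/2 → (349/30, 818/15)
  seg 7: left by d6 = 117/2 → (-703/15, 818/15)
  seg 8: down by d6 = 117/2 → (-703/15, -119/30)
  seg 9: down by d8 = -49/8 → (-703/15, 259/120)
  seg 10: down by d2 = 17/2 → (-703/15, -761/120)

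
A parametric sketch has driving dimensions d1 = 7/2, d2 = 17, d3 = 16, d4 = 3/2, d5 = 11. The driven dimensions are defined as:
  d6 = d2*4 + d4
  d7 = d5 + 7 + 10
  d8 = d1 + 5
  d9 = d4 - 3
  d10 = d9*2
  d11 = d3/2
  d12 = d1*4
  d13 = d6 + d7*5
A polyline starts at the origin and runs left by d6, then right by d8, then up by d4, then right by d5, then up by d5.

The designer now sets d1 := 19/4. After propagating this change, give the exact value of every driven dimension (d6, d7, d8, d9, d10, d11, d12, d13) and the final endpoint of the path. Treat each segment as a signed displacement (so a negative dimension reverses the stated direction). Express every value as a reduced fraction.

d6 = 139/2
d7 = 28
d8 = 39/4
d9 = -3/2
d10 = -3
d11 = 8
d12 = 19
d13 = 419/2
endpoint = (-195/4, 25/2)

Apply edit: d1 := 19/4
  d6 = d2*4 + d4 = 139/2
  d7 = d5 + 7 + 10 = 28
  d8 = d1 + 5 = 39/4
  d9 = d4 - 3 = -3/2
  d10 = d9*2 = -3
  d11 = d3/2 = 8
  d12 = d1*4 = 19
  d13 = d6 + d7*5 = 419/2
Walk from origin (0, 0):
  seg 1: left by d6 = 139/2 → (-139/2, 0)
  seg 2: right by d8 = 39/4 → (-239/4, 0)
  seg 3: up by d4 = 3/2 → (-239/4, 3/2)
  seg 4: right by d5 = 11 → (-195/4, 3/2)
  seg 5: up by d5 = 11 → (-195/4, 25/2)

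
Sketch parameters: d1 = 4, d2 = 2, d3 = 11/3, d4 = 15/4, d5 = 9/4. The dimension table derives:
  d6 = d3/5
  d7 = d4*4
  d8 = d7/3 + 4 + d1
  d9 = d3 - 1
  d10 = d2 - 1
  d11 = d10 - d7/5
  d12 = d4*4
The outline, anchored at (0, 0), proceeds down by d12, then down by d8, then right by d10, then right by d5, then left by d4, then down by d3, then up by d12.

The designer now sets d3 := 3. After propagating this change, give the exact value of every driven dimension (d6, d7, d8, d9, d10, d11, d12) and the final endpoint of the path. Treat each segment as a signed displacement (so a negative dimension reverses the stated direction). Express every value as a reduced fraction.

d6 = 3/5
d7 = 15
d8 = 13
d9 = 2
d10 = 1
d11 = -2
d12 = 15
endpoint = (-1/2, -16)

Apply edit: d3 := 3
  d6 = d3/5 = 3/5
  d7 = d4*4 = 15
  d8 = d7/3 + 4 + d1 = 13
  d9 = d3 - 1 = 2
  d10 = d2 - 1 = 1
  d11 = d10 - d7/5 = -2
  d12 = d4*4 = 15
Walk from origin (0, 0):
  seg 1: down by d12 = 15 → (0, -15)
  seg 2: down by d8 = 13 → (0, -28)
  seg 3: right by d10 = 1 → (1, -28)
  seg 4: right by d5 = 9/4 → (13/4, -28)
  seg 5: left by d4 = 15/4 → (-1/2, -28)
  seg 6: down by d3 = 3 → (-1/2, -31)
  seg 7: up by d12 = 15 → (-1/2, -16)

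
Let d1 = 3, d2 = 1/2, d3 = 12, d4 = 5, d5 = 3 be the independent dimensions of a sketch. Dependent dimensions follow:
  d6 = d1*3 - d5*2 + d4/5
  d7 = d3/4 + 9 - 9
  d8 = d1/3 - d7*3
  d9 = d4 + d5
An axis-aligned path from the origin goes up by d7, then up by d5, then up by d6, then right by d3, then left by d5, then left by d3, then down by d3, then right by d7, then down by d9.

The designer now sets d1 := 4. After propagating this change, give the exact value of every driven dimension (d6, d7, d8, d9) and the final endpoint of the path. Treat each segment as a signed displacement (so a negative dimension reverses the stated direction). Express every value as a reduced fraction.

Apply edit: d1 := 4
  d6 = d1*3 - d5*2 + d4/5 = 7
  d7 = d3/4 + 9 - 9 = 3
  d8 = d1/3 - d7*3 = -23/3
  d9 = d4 + d5 = 8
Walk from origin (0, 0):
  seg 1: up by d7 = 3 → (0, 3)
  seg 2: up by d5 = 3 → (0, 6)
  seg 3: up by d6 = 7 → (0, 13)
  seg 4: right by d3 = 12 → (12, 13)
  seg 5: left by d5 = 3 → (9, 13)
  seg 6: left by d3 = 12 → (-3, 13)
  seg 7: down by d3 = 12 → (-3, 1)
  seg 8: right by d7 = 3 → (0, 1)
  seg 9: down by d9 = 8 → (0, -7)

d6 = 7
d7 = 3
d8 = -23/3
d9 = 8
endpoint = (0, -7)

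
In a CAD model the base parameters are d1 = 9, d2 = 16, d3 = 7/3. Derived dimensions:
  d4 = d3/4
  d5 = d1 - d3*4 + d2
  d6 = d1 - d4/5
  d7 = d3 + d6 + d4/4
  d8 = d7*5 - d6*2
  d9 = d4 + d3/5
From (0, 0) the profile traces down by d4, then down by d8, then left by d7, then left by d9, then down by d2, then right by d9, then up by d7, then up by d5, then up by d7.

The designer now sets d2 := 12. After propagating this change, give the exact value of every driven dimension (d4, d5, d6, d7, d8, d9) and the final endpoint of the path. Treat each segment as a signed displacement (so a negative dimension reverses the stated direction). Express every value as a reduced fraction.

d4 = 7/12
d5 = 35/3
d6 = 533/60
d7 = 909/80
d8 = 9371/240
d9 = 21/20
endpoint = (-909/80, -1379/80)

Apply edit: d2 := 12
  d4 = d3/4 = 7/12
  d5 = d1 - d3*4 + d2 = 35/3
  d6 = d1 - d4/5 = 533/60
  d7 = d3 + d6 + d4/4 = 909/80
  d8 = d7*5 - d6*2 = 9371/240
  d9 = d4 + d3/5 = 21/20
Walk from origin (0, 0):
  seg 1: down by d4 = 7/12 → (0, -7/12)
  seg 2: down by d8 = 9371/240 → (0, -9511/240)
  seg 3: left by d7 = 909/80 → (-909/80, -9511/240)
  seg 4: left by d9 = 21/20 → (-993/80, -9511/240)
  seg 5: down by d2 = 12 → (-993/80, -12391/240)
  seg 6: right by d9 = 21/20 → (-909/80, -12391/240)
  seg 7: up by d7 = 909/80 → (-909/80, -604/15)
  seg 8: up by d5 = 35/3 → (-909/80, -143/5)
  seg 9: up by d7 = 909/80 → (-909/80, -1379/80)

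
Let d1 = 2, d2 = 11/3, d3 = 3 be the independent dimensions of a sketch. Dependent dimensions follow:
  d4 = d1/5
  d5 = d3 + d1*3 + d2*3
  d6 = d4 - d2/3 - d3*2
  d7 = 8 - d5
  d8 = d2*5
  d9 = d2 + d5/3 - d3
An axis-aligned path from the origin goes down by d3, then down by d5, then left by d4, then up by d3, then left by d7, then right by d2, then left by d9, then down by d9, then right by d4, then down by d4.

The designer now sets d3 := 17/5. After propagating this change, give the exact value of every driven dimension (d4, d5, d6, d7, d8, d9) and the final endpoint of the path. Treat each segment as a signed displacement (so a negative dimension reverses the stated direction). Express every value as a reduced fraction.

d4 = 2/5
d5 = 102/5
d6 = -343/45
d7 = -62/5
d8 = 55/3
d9 = 106/15
endpoint = (9, -418/15)

Apply edit: d3 := 17/5
  d4 = d1/5 = 2/5
  d5 = d3 + d1*3 + d2*3 = 102/5
  d6 = d4 - d2/3 - d3*2 = -343/45
  d7 = 8 - d5 = -62/5
  d8 = d2*5 = 55/3
  d9 = d2 + d5/3 - d3 = 106/15
Walk from origin (0, 0):
  seg 1: down by d3 = 17/5 → (0, -17/5)
  seg 2: down by d5 = 102/5 → (0, -119/5)
  seg 3: left by d4 = 2/5 → (-2/5, -119/5)
  seg 4: up by d3 = 17/5 → (-2/5, -102/5)
  seg 5: left by d7 = -62/5 → (12, -102/5)
  seg 6: right by d2 = 11/3 → (47/3, -102/5)
  seg 7: left by d9 = 106/15 → (43/5, -102/5)
  seg 8: down by d9 = 106/15 → (43/5, -412/15)
  seg 9: right by d4 = 2/5 → (9, -412/15)
  seg 10: down by d4 = 2/5 → (9, -418/15)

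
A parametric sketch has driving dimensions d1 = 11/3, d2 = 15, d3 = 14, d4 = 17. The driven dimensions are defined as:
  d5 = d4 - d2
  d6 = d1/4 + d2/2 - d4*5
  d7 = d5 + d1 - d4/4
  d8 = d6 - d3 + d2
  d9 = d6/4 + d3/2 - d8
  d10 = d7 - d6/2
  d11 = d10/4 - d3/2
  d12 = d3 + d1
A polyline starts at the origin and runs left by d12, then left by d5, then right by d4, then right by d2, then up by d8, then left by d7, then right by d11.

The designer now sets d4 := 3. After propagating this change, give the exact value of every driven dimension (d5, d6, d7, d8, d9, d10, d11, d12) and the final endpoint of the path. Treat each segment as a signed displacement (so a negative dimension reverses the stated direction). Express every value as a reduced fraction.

d5 = -12
d6 = -79/12
d7 = -109/12
d8 = -67/12
d9 = 175/16
d10 = -139/24
d11 = -811/96
d12 = 53/3
endpoint = (415/32, -67/12)

Apply edit: d4 := 3
  d5 = d4 - d2 = -12
  d6 = d1/4 + d2/2 - d4*5 = -79/12
  d7 = d5 + d1 - d4/4 = -109/12
  d8 = d6 - d3 + d2 = -67/12
  d9 = d6/4 + d3/2 - d8 = 175/16
  d10 = d7 - d6/2 = -139/24
  d11 = d10/4 - d3/2 = -811/96
  d12 = d3 + d1 = 53/3
Walk from origin (0, 0):
  seg 1: left by d12 = 53/3 → (-53/3, 0)
  seg 2: left by d5 = -12 → (-17/3, 0)
  seg 3: right by d4 = 3 → (-8/3, 0)
  seg 4: right by d2 = 15 → (37/3, 0)
  seg 5: up by d8 = -67/12 → (37/3, -67/12)
  seg 6: left by d7 = -109/12 → (257/12, -67/12)
  seg 7: right by d11 = -811/96 → (415/32, -67/12)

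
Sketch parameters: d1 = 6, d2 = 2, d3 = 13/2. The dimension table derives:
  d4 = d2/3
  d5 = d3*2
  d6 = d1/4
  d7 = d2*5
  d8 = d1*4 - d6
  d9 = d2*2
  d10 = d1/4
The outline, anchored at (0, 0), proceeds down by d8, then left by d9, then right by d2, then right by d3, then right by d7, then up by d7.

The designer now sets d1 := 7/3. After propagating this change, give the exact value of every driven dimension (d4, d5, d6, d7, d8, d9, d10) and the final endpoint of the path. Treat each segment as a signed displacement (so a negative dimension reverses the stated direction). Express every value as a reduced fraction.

d4 = 2/3
d5 = 13
d6 = 7/12
d7 = 10
d8 = 35/4
d9 = 4
d10 = 7/12
endpoint = (29/2, 5/4)

Apply edit: d1 := 7/3
  d4 = d2/3 = 2/3
  d5 = d3*2 = 13
  d6 = d1/4 = 7/12
  d7 = d2*5 = 10
  d8 = d1*4 - d6 = 35/4
  d9 = d2*2 = 4
  d10 = d1/4 = 7/12
Walk from origin (0, 0):
  seg 1: down by d8 = 35/4 → (0, -35/4)
  seg 2: left by d9 = 4 → (-4, -35/4)
  seg 3: right by d2 = 2 → (-2, -35/4)
  seg 4: right by d3 = 13/2 → (9/2, -35/4)
  seg 5: right by d7 = 10 → (29/2, -35/4)
  seg 6: up by d7 = 10 → (29/2, 5/4)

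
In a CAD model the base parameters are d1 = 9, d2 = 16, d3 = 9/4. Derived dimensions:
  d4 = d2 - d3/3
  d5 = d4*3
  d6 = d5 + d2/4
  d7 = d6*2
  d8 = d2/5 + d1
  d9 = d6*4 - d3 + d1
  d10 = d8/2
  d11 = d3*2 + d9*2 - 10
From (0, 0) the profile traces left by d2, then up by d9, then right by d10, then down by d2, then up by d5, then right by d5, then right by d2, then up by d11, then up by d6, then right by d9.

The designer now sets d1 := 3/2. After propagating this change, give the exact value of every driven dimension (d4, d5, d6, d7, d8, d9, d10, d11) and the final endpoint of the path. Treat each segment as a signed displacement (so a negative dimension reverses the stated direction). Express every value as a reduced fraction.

Apply edit: d1 := 3/2
  d4 = d2 - d3/3 = 61/4
  d5 = d4*3 = 183/4
  d6 = d5 + d2/4 = 199/4
  d7 = d6*2 = 199/2
  d8 = d2/5 + d1 = 47/10
  d9 = d6*4 - d3 + d1 = 793/4
  d10 = d8/2 = 47/20
  d11 = d3*2 + d9*2 - 10 = 391
Walk from origin (0, 0):
  seg 1: left by d2 = 16 → (-16, 0)
  seg 2: up by d9 = 793/4 → (-16, 793/4)
  seg 3: right by d10 = 47/20 → (-273/20, 793/4)
  seg 4: down by d2 = 16 → (-273/20, 729/4)
  seg 5: up by d5 = 183/4 → (-273/20, 228)
  seg 6: right by d5 = 183/4 → (321/10, 228)
  seg 7: right by d2 = 16 → (481/10, 228)
  seg 8: up by d11 = 391 → (481/10, 619)
  seg 9: up by d6 = 199/4 → (481/10, 2675/4)
  seg 10: right by d9 = 793/4 → (4927/20, 2675/4)

d4 = 61/4
d5 = 183/4
d6 = 199/4
d7 = 199/2
d8 = 47/10
d9 = 793/4
d10 = 47/20
d11 = 391
endpoint = (4927/20, 2675/4)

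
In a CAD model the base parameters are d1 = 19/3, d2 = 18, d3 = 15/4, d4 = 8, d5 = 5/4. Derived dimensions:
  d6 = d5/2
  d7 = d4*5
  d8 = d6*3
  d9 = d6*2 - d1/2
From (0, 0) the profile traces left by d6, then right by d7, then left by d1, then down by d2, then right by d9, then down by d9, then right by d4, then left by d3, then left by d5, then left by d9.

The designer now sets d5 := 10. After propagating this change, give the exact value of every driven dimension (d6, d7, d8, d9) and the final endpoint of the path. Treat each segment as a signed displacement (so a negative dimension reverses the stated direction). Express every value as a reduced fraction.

d6 = 5
d7 = 40
d8 = 15
d9 = 41/6
endpoint = (275/12, -149/6)

Apply edit: d5 := 10
  d6 = d5/2 = 5
  d7 = d4*5 = 40
  d8 = d6*3 = 15
  d9 = d6*2 - d1/2 = 41/6
Walk from origin (0, 0):
  seg 1: left by d6 = 5 → (-5, 0)
  seg 2: right by d7 = 40 → (35, 0)
  seg 3: left by d1 = 19/3 → (86/3, 0)
  seg 4: down by d2 = 18 → (86/3, -18)
  seg 5: right by d9 = 41/6 → (71/2, -18)
  seg 6: down by d9 = 41/6 → (71/2, -149/6)
  seg 7: right by d4 = 8 → (87/2, -149/6)
  seg 8: left by d3 = 15/4 → (159/4, -149/6)
  seg 9: left by d5 = 10 → (119/4, -149/6)
  seg 10: left by d9 = 41/6 → (275/12, -149/6)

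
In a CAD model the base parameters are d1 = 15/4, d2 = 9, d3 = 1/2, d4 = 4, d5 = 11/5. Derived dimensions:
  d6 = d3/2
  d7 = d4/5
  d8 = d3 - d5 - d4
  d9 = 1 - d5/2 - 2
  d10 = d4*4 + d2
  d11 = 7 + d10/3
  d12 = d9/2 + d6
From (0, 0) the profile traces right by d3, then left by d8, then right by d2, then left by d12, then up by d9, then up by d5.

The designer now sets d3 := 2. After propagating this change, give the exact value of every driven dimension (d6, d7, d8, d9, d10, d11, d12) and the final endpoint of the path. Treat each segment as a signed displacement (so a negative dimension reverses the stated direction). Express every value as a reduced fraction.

d6 = 1
d7 = 4/5
d8 = -21/5
d9 = -21/10
d10 = 25
d11 = 46/3
d12 = -1/20
endpoint = (61/4, 1/10)

Apply edit: d3 := 2
  d6 = d3/2 = 1
  d7 = d4/5 = 4/5
  d8 = d3 - d5 - d4 = -21/5
  d9 = 1 - d5/2 - 2 = -21/10
  d10 = d4*4 + d2 = 25
  d11 = 7 + d10/3 = 46/3
  d12 = d9/2 + d6 = -1/20
Walk from origin (0, 0):
  seg 1: right by d3 = 2 → (2, 0)
  seg 2: left by d8 = -21/5 → (31/5, 0)
  seg 3: right by d2 = 9 → (76/5, 0)
  seg 4: left by d12 = -1/20 → (61/4, 0)
  seg 5: up by d9 = -21/10 → (61/4, -21/10)
  seg 6: up by d5 = 11/5 → (61/4, 1/10)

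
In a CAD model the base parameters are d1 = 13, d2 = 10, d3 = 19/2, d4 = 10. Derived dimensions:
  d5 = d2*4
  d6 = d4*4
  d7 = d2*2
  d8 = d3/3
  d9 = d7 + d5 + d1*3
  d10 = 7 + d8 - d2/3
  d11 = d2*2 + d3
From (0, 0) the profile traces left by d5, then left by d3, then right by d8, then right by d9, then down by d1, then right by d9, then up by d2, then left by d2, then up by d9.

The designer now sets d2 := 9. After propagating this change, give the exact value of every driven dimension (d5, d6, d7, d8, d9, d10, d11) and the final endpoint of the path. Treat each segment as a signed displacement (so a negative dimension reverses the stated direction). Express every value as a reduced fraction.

Apply edit: d2 := 9
  d5 = d2*4 = 36
  d6 = d4*4 = 40
  d7 = d2*2 = 18
  d8 = d3/3 = 19/6
  d9 = d7 + d5 + d1*3 = 93
  d10 = 7 + d8 - d2/3 = 43/6
  d11 = d2*2 + d3 = 55/2
Walk from origin (0, 0):
  seg 1: left by d5 = 36 → (-36, 0)
  seg 2: left by d3 = 19/2 → (-91/2, 0)
  seg 3: right by d8 = 19/6 → (-127/3, 0)
  seg 4: right by d9 = 93 → (152/3, 0)
  seg 5: down by d1 = 13 → (152/3, -13)
  seg 6: right by d9 = 93 → (431/3, -13)
  seg 7: up by d2 = 9 → (431/3, -4)
  seg 8: left by d2 = 9 → (404/3, -4)
  seg 9: up by d9 = 93 → (404/3, 89)

d5 = 36
d6 = 40
d7 = 18
d8 = 19/6
d9 = 93
d10 = 43/6
d11 = 55/2
endpoint = (404/3, 89)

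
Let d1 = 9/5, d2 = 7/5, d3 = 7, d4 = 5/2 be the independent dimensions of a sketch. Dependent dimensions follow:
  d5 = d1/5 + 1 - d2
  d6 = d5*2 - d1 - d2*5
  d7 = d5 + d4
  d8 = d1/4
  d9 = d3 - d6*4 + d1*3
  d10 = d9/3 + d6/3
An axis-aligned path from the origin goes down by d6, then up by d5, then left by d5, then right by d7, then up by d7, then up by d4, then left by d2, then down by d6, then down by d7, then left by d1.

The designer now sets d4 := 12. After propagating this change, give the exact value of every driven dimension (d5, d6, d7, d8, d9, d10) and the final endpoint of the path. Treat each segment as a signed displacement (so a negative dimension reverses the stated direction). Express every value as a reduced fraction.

Apply edit: d4 := 12
  d5 = d1/5 + 1 - d2 = -1/25
  d6 = d5*2 - d1 - d2*5 = -222/25
  d7 = d5 + d4 = 299/25
  d8 = d1/4 = 9/20
  d9 = d3 - d6*4 + d1*3 = 1198/25
  d10 = d9/3 + d6/3 = 976/75
Walk from origin (0, 0):
  seg 1: down by d6 = -222/25 → (0, 222/25)
  seg 2: up by d5 = -1/25 → (0, 221/25)
  seg 3: left by d5 = -1/25 → (1/25, 221/25)
  seg 4: right by d7 = 299/25 → (12, 221/25)
  seg 5: up by d7 = 299/25 → (12, 104/5)
  seg 6: up by d4 = 12 → (12, 164/5)
  seg 7: left by d2 = 7/5 → (53/5, 164/5)
  seg 8: down by d6 = -222/25 → (53/5, 1042/25)
  seg 9: down by d7 = 299/25 → (53/5, 743/25)
  seg 10: left by d1 = 9/5 → (44/5, 743/25)

d5 = -1/25
d6 = -222/25
d7 = 299/25
d8 = 9/20
d9 = 1198/25
d10 = 976/75
endpoint = (44/5, 743/25)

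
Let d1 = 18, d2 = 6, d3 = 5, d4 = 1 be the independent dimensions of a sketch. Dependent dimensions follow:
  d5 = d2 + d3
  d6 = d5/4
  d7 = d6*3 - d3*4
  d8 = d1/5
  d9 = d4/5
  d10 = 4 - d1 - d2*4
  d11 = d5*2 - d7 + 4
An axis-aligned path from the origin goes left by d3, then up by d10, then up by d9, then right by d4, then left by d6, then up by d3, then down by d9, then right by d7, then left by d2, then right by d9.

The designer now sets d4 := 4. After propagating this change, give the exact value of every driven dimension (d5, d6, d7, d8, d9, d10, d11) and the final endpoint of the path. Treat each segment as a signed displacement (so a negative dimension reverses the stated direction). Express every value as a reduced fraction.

Apply edit: d4 := 4
  d5 = d2 + d3 = 11
  d6 = d5/4 = 11/4
  d7 = d6*3 - d3*4 = -47/4
  d8 = d1/5 = 18/5
  d9 = d4/5 = 4/5
  d10 = 4 - d1 - d2*4 = -38
  d11 = d5*2 - d7 + 4 = 151/4
Walk from origin (0, 0):
  seg 1: left by d3 = 5 → (-5, 0)
  seg 2: up by d10 = -38 → (-5, -38)
  seg 3: up by d9 = 4/5 → (-5, -186/5)
  seg 4: right by d4 = 4 → (-1, -186/5)
  seg 5: left by d6 = 11/4 → (-15/4, -186/5)
  seg 6: up by d3 = 5 → (-15/4, -161/5)
  seg 7: down by d9 = 4/5 → (-15/4, -33)
  seg 8: right by d7 = -47/4 → (-31/2, -33)
  seg 9: left by d2 = 6 → (-43/2, -33)
  seg 10: right by d9 = 4/5 → (-207/10, -33)

d5 = 11
d6 = 11/4
d7 = -47/4
d8 = 18/5
d9 = 4/5
d10 = -38
d11 = 151/4
endpoint = (-207/10, -33)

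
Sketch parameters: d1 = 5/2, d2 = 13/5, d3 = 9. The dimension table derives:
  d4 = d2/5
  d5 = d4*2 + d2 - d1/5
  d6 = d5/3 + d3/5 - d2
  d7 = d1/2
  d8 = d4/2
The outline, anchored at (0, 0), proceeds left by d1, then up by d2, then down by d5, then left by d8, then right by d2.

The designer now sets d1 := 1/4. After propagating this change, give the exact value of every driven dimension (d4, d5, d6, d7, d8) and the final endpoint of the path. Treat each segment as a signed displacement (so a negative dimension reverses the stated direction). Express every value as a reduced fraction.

Apply edit: d1 := 1/4
  d4 = d2/5 = 13/25
  d5 = d4*2 + d2 - d1/5 = 359/100
  d6 = d5/3 + d3/5 - d2 = 119/300
  d7 = d1/2 = 1/8
  d8 = d4/2 = 13/50
Walk from origin (0, 0):
  seg 1: left by d1 = 1/4 → (-1/4, 0)
  seg 2: up by d2 = 13/5 → (-1/4, 13/5)
  seg 3: down by d5 = 359/100 → (-1/4, -99/100)
  seg 4: left by d8 = 13/50 → (-51/100, -99/100)
  seg 5: right by d2 = 13/5 → (209/100, -99/100)

d4 = 13/25
d5 = 359/100
d6 = 119/300
d7 = 1/8
d8 = 13/50
endpoint = (209/100, -99/100)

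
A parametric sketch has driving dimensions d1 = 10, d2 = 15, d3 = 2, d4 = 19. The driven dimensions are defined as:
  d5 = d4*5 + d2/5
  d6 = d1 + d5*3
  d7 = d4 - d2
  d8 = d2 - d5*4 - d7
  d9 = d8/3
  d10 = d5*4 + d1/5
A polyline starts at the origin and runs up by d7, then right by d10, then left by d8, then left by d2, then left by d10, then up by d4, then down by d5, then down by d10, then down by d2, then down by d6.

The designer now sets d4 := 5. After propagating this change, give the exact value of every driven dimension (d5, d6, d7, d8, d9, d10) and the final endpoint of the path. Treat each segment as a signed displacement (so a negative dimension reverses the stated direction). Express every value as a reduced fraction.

d5 = 28
d6 = 94
d7 = -10
d8 = -87
d9 = -29
d10 = 114
endpoint = (72, -256)

Apply edit: d4 := 5
  d5 = d4*5 + d2/5 = 28
  d6 = d1 + d5*3 = 94
  d7 = d4 - d2 = -10
  d8 = d2 - d5*4 - d7 = -87
  d9 = d8/3 = -29
  d10 = d5*4 + d1/5 = 114
Walk from origin (0, 0):
  seg 1: up by d7 = -10 → (0, -10)
  seg 2: right by d10 = 114 → (114, -10)
  seg 3: left by d8 = -87 → (201, -10)
  seg 4: left by d2 = 15 → (186, -10)
  seg 5: left by d10 = 114 → (72, -10)
  seg 6: up by d4 = 5 → (72, -5)
  seg 7: down by d5 = 28 → (72, -33)
  seg 8: down by d10 = 114 → (72, -147)
  seg 9: down by d2 = 15 → (72, -162)
  seg 10: down by d6 = 94 → (72, -256)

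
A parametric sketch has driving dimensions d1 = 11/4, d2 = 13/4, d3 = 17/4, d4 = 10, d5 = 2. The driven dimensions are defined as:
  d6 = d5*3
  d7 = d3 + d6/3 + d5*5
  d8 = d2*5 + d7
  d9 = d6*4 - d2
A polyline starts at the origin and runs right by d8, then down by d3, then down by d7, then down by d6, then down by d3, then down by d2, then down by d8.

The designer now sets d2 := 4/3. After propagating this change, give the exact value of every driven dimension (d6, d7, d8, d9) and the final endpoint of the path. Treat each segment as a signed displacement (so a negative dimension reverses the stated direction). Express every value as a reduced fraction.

Apply edit: d2 := 4/3
  d6 = d5*3 = 6
  d7 = d3 + d6/3 + d5*5 = 65/4
  d8 = d2*5 + d7 = 275/12
  d9 = d6*4 - d2 = 68/3
Walk from origin (0, 0):
  seg 1: right by d8 = 275/12 → (275/12, 0)
  seg 2: down by d3 = 17/4 → (275/12, -17/4)
  seg 3: down by d7 = 65/4 → (275/12, -41/2)
  seg 4: down by d6 = 6 → (275/12, -53/2)
  seg 5: down by d3 = 17/4 → (275/12, -123/4)
  seg 6: down by d2 = 4/3 → (275/12, -385/12)
  seg 7: down by d8 = 275/12 → (275/12, -55)

d6 = 6
d7 = 65/4
d8 = 275/12
d9 = 68/3
endpoint = (275/12, -55)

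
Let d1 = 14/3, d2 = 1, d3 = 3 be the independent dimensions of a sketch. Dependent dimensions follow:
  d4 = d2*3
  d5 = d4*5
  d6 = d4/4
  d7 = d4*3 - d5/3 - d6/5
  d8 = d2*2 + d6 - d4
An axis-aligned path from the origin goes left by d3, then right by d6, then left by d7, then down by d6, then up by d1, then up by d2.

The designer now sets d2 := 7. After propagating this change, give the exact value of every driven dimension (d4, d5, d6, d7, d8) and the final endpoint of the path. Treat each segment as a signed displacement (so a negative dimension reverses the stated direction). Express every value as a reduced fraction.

d4 = 21
d5 = 105
d6 = 21/4
d7 = 539/20
d8 = -7/4
endpoint = (-247/10, 77/12)

Apply edit: d2 := 7
  d4 = d2*3 = 21
  d5 = d4*5 = 105
  d6 = d4/4 = 21/4
  d7 = d4*3 - d5/3 - d6/5 = 539/20
  d8 = d2*2 + d6 - d4 = -7/4
Walk from origin (0, 0):
  seg 1: left by d3 = 3 → (-3, 0)
  seg 2: right by d6 = 21/4 → (9/4, 0)
  seg 3: left by d7 = 539/20 → (-247/10, 0)
  seg 4: down by d6 = 21/4 → (-247/10, -21/4)
  seg 5: up by d1 = 14/3 → (-247/10, -7/12)
  seg 6: up by d2 = 7 → (-247/10, 77/12)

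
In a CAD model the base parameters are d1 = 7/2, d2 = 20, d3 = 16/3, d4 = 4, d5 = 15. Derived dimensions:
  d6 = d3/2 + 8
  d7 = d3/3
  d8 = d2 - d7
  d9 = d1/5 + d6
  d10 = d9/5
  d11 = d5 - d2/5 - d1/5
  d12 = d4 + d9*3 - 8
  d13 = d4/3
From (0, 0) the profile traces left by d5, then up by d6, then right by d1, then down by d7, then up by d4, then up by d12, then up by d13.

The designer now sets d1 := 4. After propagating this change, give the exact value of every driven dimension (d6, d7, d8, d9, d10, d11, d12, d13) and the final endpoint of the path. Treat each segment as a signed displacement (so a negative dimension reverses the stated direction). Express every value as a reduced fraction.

d6 = 32/3
d7 = 16/9
d8 = 164/9
d9 = 172/15
d10 = 172/75
d11 = 51/5
d12 = 152/5
d13 = 4/3
endpoint = (-11, 2008/45)

Apply edit: d1 := 4
  d6 = d3/2 + 8 = 32/3
  d7 = d3/3 = 16/9
  d8 = d2 - d7 = 164/9
  d9 = d1/5 + d6 = 172/15
  d10 = d9/5 = 172/75
  d11 = d5 - d2/5 - d1/5 = 51/5
  d12 = d4 + d9*3 - 8 = 152/5
  d13 = d4/3 = 4/3
Walk from origin (0, 0):
  seg 1: left by d5 = 15 → (-15, 0)
  seg 2: up by d6 = 32/3 → (-15, 32/3)
  seg 3: right by d1 = 4 → (-11, 32/3)
  seg 4: down by d7 = 16/9 → (-11, 80/9)
  seg 5: up by d4 = 4 → (-11, 116/9)
  seg 6: up by d12 = 152/5 → (-11, 1948/45)
  seg 7: up by d13 = 4/3 → (-11, 2008/45)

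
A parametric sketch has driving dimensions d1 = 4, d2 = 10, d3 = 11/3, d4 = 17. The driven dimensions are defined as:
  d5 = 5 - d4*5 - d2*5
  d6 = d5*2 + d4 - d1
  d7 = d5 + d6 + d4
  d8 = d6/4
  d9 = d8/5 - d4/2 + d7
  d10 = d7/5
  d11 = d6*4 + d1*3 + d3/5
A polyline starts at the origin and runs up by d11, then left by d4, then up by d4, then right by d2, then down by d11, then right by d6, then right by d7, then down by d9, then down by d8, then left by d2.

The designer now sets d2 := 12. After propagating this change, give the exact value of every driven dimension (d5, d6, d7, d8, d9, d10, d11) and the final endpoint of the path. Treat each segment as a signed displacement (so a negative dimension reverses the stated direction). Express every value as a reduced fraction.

d5 = -140
d6 = -267
d7 = -390
d8 = -267/4
d9 = -8237/20
d10 = -78
d11 = -15829/15
endpoint = (-674, 2478/5)

Apply edit: d2 := 12
  d5 = 5 - d4*5 - d2*5 = -140
  d6 = d5*2 + d4 - d1 = -267
  d7 = d5 + d6 + d4 = -390
  d8 = d6/4 = -267/4
  d9 = d8/5 - d4/2 + d7 = -8237/20
  d10 = d7/5 = -78
  d11 = d6*4 + d1*3 + d3/5 = -15829/15
Walk from origin (0, 0):
  seg 1: up by d11 = -15829/15 → (0, -15829/15)
  seg 2: left by d4 = 17 → (-17, -15829/15)
  seg 3: up by d4 = 17 → (-17, -15574/15)
  seg 4: right by d2 = 12 → (-5, -15574/15)
  seg 5: down by d11 = -15829/15 → (-5, 17)
  seg 6: right by d6 = -267 → (-272, 17)
  seg 7: right by d7 = -390 → (-662, 17)
  seg 8: down by d9 = -8237/20 → (-662, 8577/20)
  seg 9: down by d8 = -267/4 → (-662, 2478/5)
  seg 10: left by d2 = 12 → (-674, 2478/5)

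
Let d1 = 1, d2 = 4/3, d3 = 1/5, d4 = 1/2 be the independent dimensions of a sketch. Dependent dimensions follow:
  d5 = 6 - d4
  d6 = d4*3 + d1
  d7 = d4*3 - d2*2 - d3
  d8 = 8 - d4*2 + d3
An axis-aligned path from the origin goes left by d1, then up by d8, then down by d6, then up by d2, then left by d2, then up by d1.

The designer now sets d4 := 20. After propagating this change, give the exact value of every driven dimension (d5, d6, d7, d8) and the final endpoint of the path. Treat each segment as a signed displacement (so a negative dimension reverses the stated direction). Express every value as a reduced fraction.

d5 = -14
d6 = 61
d7 = 857/15
d8 = -159/5
endpoint = (-7/3, -1357/15)

Apply edit: d4 := 20
  d5 = 6 - d4 = -14
  d6 = d4*3 + d1 = 61
  d7 = d4*3 - d2*2 - d3 = 857/15
  d8 = 8 - d4*2 + d3 = -159/5
Walk from origin (0, 0):
  seg 1: left by d1 = 1 → (-1, 0)
  seg 2: up by d8 = -159/5 → (-1, -159/5)
  seg 3: down by d6 = 61 → (-1, -464/5)
  seg 4: up by d2 = 4/3 → (-1, -1372/15)
  seg 5: left by d2 = 4/3 → (-7/3, -1372/15)
  seg 6: up by d1 = 1 → (-7/3, -1357/15)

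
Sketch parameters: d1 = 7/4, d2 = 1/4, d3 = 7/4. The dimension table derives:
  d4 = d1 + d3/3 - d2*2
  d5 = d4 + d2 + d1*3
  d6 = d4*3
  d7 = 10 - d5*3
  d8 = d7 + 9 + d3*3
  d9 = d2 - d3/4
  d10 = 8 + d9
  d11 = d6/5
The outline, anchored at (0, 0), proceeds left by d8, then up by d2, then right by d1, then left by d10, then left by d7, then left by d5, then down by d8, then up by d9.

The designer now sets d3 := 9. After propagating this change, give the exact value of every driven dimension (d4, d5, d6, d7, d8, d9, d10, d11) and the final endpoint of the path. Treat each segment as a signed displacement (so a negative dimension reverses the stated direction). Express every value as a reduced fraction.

d4 = 17/4
d5 = 39/4
d6 = 51/4
d7 = -77/4
d8 = 67/4
d9 = -2
d10 = 6
d11 = 51/20
endpoint = (-23/2, -37/2)

Apply edit: d3 := 9
  d4 = d1 + d3/3 - d2*2 = 17/4
  d5 = d4 + d2 + d1*3 = 39/4
  d6 = d4*3 = 51/4
  d7 = 10 - d5*3 = -77/4
  d8 = d7 + 9 + d3*3 = 67/4
  d9 = d2 - d3/4 = -2
  d10 = 8 + d9 = 6
  d11 = d6/5 = 51/20
Walk from origin (0, 0):
  seg 1: left by d8 = 67/4 → (-67/4, 0)
  seg 2: up by d2 = 1/4 → (-67/4, 1/4)
  seg 3: right by d1 = 7/4 → (-15, 1/4)
  seg 4: left by d10 = 6 → (-21, 1/4)
  seg 5: left by d7 = -77/4 → (-7/4, 1/4)
  seg 6: left by d5 = 39/4 → (-23/2, 1/4)
  seg 7: down by d8 = 67/4 → (-23/2, -33/2)
  seg 8: up by d9 = -2 → (-23/2, -37/2)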